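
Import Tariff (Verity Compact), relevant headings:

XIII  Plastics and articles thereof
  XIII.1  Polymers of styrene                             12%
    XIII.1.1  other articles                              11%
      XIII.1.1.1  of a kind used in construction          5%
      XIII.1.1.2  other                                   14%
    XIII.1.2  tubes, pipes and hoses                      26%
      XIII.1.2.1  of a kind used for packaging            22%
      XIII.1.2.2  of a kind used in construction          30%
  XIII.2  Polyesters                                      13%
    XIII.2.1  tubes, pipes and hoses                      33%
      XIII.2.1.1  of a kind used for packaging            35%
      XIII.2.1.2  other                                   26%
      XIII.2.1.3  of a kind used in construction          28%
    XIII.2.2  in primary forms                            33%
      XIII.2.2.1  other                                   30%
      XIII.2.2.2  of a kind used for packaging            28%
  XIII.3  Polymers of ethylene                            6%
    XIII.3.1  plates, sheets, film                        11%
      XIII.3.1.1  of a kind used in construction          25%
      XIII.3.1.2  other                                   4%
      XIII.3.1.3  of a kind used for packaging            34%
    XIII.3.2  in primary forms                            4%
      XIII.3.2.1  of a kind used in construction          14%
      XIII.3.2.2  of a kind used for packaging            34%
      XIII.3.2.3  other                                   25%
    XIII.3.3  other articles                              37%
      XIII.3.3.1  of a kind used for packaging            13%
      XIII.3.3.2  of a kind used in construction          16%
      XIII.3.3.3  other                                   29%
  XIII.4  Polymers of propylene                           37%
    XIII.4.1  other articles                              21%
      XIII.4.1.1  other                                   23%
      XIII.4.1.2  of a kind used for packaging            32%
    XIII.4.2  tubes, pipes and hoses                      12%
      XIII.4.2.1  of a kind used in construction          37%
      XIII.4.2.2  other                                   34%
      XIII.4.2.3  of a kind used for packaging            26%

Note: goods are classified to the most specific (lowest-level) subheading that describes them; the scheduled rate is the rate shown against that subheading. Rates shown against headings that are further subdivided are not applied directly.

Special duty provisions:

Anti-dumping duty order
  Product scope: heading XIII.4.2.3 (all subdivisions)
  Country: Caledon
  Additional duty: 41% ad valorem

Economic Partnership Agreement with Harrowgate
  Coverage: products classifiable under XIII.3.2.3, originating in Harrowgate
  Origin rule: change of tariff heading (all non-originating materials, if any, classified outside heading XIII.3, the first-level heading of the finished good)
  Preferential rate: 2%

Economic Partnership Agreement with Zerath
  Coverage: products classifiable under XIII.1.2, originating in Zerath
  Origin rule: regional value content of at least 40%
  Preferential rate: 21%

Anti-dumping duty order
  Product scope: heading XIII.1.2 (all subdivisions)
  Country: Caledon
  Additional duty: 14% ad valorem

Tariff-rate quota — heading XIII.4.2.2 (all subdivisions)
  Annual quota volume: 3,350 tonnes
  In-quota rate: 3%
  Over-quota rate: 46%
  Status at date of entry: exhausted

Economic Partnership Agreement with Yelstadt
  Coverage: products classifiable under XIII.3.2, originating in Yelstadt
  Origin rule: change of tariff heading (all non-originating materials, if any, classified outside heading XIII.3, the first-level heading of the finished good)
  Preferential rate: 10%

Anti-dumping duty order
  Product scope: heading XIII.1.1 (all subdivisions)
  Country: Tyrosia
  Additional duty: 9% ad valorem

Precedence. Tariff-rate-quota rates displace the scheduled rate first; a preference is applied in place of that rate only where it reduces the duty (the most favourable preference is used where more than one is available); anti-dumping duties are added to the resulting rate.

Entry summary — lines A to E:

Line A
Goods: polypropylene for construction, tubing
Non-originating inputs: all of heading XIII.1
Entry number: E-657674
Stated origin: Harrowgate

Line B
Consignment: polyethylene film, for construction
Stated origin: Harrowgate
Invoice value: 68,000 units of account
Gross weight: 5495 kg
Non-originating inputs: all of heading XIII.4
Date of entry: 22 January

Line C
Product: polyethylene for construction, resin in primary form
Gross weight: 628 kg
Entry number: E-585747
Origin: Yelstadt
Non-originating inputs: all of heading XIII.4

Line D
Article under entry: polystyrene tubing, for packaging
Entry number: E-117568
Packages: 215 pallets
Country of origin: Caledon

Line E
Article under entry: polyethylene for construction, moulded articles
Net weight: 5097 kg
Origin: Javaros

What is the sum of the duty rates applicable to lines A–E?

124%

Line A: polypropylene → XIII.4; tubing → XIII.4.2; for construction → XIII.4.2.1. Scheduled 37%. Harrowgate agreement on XIII.3.2.3: XIII.4.2.1 not covered. → 37%.
Line B: polyethylene → XIII.3; film → XIII.3.1; for construction → XIII.3.1.1. Scheduled 25%. Harrowgate agreement on XIII.3.2.3: XIII.3.1.1 not covered. → 25%.
Line C: polyethylene → XIII.3; resin in primary form → XIII.3.2; for construction → XIII.3.2.1. Scheduled 14%. Yelstadt agreement on XIII.3.2: CTH met → 10% available; preferential 10%. → 10%.
Line D: polystyrene → XIII.1; tubing → XIII.1.2; for packaging → XIII.1.2.1. Scheduled 22%. anti-dumping (Caledon, XIII.1.2): +14%; total 22% + 14% = 36%. → 36%.
Line E: polyethylene → XIII.3; moulded articles → XIII.3.3; for construction → XIII.3.3.2. Scheduled 16%. No special measure applies. → 16%.
Sum: 37% + 25% + 10% + 36% + 16% = 124%.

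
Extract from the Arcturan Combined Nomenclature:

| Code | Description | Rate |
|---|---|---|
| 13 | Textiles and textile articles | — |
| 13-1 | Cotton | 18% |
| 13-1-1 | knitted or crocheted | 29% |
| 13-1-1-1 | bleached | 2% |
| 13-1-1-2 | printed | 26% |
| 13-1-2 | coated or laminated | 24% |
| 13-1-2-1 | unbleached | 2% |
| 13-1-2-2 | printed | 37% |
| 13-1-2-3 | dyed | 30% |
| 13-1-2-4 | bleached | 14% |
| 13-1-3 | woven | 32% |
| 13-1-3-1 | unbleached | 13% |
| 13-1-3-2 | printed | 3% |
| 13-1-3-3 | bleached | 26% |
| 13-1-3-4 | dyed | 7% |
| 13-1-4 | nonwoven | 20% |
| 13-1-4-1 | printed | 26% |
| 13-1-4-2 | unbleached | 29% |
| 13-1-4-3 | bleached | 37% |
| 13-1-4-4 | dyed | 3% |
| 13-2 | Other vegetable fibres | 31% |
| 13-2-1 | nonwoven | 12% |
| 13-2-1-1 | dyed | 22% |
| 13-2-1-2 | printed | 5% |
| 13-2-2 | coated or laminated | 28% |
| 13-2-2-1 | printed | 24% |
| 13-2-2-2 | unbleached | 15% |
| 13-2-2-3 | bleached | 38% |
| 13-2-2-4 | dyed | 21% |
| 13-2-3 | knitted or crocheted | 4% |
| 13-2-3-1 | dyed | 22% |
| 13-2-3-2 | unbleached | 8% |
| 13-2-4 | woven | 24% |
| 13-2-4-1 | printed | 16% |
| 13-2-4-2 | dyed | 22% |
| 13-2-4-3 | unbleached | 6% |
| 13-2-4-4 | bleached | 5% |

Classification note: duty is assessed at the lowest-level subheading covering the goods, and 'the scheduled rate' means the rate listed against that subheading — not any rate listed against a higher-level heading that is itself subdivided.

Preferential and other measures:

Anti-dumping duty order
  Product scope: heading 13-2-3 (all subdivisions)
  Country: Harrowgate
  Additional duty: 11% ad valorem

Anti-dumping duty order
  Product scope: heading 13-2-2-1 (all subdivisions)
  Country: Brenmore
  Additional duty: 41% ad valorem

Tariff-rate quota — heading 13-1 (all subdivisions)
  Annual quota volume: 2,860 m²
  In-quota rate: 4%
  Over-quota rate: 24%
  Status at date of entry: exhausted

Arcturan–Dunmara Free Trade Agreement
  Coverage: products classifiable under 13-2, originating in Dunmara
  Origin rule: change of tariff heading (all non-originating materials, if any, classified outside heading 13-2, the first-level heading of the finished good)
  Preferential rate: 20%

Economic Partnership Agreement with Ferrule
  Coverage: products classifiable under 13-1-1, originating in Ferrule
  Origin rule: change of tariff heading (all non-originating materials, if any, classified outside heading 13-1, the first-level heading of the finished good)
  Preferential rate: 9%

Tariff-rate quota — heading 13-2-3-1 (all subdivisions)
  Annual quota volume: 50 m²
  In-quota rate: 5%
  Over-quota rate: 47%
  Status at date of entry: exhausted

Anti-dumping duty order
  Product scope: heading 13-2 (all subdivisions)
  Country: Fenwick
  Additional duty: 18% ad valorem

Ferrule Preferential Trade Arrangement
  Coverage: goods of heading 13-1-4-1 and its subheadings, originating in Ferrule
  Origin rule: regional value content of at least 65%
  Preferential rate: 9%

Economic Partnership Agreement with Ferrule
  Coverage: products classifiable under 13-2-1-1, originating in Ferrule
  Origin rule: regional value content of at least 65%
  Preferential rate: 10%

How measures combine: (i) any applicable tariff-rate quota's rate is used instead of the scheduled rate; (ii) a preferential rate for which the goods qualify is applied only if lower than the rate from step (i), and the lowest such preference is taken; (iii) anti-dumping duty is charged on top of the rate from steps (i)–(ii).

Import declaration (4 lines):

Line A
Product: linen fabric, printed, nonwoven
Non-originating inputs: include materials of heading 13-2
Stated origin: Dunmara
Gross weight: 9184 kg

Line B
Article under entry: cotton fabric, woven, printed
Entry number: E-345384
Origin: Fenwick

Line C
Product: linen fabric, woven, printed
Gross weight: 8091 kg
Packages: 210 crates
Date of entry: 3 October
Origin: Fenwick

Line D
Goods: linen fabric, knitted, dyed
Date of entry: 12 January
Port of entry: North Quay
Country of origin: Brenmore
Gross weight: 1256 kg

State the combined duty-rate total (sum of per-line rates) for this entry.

110%

Line A: linen → 13-2; nonwoven → 13-2-1; printed → 13-2-1-2. Scheduled 5%. Dunmara agreement on 13-2: CTH not met. → 5%.
Line B: cotton → 13-1; woven → 13-1-3; printed → 13-1-3-2. Scheduled 3%. quota on 13-1 exhausted → over-quota 24%. → 24%.
Line C: linen → 13-2; woven → 13-2-4; printed → 13-2-4-1. Scheduled 16%. anti-dumping (Fenwick, 13-2): +18%; total 16% + 18% = 34%. → 34%.
Line D: linen → 13-2; knitted → 13-2-3; dyed → 13-2-3-1. Scheduled 22%. quota on 13-2-3-1 exhausted → over-quota 47%. → 47%.
Sum: 5% + 24% + 34% + 47% = 110%.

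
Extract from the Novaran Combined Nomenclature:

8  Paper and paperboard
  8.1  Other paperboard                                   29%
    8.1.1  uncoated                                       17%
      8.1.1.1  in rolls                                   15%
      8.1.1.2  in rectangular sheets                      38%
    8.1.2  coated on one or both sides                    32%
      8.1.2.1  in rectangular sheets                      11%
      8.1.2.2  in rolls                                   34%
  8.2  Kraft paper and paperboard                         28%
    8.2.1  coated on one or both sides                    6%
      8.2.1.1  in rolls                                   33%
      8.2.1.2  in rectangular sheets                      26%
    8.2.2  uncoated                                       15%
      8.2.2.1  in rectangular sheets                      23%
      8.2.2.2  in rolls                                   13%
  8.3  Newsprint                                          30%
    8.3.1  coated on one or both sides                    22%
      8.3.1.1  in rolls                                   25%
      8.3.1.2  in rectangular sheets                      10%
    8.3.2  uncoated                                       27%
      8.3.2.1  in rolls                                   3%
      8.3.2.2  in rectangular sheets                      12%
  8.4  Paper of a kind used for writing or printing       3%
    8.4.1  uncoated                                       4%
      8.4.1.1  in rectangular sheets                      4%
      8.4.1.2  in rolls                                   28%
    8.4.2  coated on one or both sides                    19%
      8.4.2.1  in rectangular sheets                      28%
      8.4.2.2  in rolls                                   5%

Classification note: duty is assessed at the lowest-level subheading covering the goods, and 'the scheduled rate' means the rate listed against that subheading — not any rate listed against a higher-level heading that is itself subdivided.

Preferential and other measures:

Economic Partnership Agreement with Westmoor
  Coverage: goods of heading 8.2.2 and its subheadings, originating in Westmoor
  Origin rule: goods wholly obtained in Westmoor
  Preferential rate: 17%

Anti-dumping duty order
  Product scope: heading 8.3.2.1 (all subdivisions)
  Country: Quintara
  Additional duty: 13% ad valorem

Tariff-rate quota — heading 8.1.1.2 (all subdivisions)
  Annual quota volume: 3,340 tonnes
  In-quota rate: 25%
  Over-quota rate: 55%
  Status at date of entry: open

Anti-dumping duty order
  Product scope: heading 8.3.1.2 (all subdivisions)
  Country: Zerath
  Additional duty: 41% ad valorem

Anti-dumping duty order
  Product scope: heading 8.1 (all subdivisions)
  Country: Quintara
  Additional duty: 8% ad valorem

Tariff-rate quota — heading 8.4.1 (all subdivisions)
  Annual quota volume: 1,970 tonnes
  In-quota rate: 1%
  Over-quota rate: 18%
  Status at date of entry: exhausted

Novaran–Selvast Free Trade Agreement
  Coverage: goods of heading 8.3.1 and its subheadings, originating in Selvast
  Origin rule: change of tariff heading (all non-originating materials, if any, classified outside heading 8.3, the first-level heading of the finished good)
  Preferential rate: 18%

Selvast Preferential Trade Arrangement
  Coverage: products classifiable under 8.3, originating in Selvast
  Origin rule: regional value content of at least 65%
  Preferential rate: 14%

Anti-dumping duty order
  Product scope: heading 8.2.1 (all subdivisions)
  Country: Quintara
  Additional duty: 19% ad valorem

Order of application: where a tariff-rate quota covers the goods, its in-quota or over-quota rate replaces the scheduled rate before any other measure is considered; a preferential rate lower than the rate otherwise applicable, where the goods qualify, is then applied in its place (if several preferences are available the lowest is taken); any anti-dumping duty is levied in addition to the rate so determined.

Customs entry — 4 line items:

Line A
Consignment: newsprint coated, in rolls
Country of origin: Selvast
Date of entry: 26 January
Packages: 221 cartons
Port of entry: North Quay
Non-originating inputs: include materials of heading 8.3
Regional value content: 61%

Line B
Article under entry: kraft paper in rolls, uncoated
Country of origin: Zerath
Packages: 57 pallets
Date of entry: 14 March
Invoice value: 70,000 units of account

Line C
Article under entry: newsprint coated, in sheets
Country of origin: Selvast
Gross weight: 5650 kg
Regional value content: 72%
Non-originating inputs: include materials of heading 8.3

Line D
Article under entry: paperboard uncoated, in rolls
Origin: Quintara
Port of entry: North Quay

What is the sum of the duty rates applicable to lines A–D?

71%

Line A: newsprint → 8.3; coated → 8.3.1; in rolls → 8.3.1.1. Scheduled 25%. Selvast agreement on 8.3.1: CTH not met; Selvast agreement on 8.3: RVC < 65%. → 25%.
Line B: kraft paper → 8.2; uncoated → 8.2.2; in rolls → 8.2.2.2. Scheduled 13%. No special measure applies. → 13%.
Line C: newsprint → 8.3; coated → 8.3.1; in sheets → 8.3.1.2. Scheduled 10%. Selvast agreement on 8.3.1: CTH not met; Selvast agreement on 8.3: RVC ≥ 65% → 14% available; preference 14% not lower than 10% → no reduction. → 10%.
Line D: paperboard → 8.1; uncoated → 8.1.1; in rolls → 8.1.1.1. Scheduled 15%. anti-dumping (Quintara, 8.1): +8%; total 15% + 8% = 23%. → 23%.
Sum: 25% + 13% + 10% + 23% = 71%.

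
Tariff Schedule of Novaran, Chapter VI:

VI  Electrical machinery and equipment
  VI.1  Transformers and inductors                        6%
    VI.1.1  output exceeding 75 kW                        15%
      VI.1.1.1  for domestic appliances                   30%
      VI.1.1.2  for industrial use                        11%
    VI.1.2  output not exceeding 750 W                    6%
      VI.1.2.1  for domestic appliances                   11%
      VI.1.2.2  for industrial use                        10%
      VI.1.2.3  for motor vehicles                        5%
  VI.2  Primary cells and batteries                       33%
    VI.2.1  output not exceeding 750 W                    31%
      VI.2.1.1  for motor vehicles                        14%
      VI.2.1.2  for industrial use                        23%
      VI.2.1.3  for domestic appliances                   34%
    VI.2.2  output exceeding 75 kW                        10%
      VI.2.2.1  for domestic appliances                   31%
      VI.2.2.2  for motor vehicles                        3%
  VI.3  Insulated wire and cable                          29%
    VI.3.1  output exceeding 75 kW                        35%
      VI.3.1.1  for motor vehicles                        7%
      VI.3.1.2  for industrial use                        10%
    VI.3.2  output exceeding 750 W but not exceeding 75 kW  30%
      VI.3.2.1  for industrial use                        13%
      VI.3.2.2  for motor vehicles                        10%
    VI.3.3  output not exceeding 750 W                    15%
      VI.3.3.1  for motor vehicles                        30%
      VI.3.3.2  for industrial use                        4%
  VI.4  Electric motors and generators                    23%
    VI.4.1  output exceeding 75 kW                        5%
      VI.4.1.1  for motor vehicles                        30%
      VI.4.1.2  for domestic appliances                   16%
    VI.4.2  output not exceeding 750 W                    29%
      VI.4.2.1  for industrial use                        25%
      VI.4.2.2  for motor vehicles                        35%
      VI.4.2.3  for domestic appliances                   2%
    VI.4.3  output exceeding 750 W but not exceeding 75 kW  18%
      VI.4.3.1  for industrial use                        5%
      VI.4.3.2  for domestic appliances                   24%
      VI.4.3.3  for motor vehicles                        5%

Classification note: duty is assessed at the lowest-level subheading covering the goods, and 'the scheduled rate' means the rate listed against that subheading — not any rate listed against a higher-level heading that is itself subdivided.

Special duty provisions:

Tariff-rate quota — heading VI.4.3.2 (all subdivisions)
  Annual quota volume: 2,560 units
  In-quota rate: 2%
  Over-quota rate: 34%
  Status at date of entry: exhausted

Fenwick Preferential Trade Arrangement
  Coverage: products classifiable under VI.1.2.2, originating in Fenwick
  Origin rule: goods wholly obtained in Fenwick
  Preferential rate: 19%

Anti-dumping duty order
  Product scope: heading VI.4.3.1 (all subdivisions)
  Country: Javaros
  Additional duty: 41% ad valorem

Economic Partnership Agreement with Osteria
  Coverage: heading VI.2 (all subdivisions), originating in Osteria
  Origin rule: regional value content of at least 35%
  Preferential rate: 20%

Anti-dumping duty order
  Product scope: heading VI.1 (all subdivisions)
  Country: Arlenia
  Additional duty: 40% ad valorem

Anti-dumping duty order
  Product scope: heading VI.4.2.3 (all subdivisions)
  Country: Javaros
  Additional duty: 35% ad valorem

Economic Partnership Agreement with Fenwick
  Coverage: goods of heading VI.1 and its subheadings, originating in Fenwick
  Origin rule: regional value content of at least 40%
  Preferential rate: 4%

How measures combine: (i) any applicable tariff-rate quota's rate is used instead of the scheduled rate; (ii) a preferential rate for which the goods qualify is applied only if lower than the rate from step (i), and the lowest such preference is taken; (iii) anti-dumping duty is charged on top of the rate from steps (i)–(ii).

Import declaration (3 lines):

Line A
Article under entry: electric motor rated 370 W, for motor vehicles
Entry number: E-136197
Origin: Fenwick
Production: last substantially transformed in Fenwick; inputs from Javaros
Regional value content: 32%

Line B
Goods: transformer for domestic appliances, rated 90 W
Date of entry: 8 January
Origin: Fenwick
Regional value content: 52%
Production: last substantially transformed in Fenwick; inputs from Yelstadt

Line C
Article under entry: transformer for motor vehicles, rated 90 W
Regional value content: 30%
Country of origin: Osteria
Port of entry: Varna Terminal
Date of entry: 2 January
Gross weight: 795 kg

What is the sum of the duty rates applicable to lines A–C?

Line A: electric motor → VI.4; rated 370 W → VI.4.2; for motor vehicles → VI.4.2.2. Scheduled 35%. Fenwick agreement on VI.1.2.2: VI.4.2.2 not covered; Fenwick agreement on VI.1: VI.4.2.2 not covered. → 35%.
Line B: transformer → VI.1; rated 90 W → VI.1.2; for domestic appliances → VI.1.2.1. Scheduled 11%. Fenwick agreement on VI.1.2.2: VI.1.2.1 not covered; Fenwick agreement on VI.1: RVC ≥ 40% → 4% available; preferential 4%. → 4%.
Line C: transformer → VI.1; rated 90 W → VI.1.2; for motor vehicles → VI.1.2.3. Scheduled 5%. Osteria agreement on VI.2: VI.1.2.3 not covered. → 5%.
Sum: 35% + 4% + 5% = 44%.

44%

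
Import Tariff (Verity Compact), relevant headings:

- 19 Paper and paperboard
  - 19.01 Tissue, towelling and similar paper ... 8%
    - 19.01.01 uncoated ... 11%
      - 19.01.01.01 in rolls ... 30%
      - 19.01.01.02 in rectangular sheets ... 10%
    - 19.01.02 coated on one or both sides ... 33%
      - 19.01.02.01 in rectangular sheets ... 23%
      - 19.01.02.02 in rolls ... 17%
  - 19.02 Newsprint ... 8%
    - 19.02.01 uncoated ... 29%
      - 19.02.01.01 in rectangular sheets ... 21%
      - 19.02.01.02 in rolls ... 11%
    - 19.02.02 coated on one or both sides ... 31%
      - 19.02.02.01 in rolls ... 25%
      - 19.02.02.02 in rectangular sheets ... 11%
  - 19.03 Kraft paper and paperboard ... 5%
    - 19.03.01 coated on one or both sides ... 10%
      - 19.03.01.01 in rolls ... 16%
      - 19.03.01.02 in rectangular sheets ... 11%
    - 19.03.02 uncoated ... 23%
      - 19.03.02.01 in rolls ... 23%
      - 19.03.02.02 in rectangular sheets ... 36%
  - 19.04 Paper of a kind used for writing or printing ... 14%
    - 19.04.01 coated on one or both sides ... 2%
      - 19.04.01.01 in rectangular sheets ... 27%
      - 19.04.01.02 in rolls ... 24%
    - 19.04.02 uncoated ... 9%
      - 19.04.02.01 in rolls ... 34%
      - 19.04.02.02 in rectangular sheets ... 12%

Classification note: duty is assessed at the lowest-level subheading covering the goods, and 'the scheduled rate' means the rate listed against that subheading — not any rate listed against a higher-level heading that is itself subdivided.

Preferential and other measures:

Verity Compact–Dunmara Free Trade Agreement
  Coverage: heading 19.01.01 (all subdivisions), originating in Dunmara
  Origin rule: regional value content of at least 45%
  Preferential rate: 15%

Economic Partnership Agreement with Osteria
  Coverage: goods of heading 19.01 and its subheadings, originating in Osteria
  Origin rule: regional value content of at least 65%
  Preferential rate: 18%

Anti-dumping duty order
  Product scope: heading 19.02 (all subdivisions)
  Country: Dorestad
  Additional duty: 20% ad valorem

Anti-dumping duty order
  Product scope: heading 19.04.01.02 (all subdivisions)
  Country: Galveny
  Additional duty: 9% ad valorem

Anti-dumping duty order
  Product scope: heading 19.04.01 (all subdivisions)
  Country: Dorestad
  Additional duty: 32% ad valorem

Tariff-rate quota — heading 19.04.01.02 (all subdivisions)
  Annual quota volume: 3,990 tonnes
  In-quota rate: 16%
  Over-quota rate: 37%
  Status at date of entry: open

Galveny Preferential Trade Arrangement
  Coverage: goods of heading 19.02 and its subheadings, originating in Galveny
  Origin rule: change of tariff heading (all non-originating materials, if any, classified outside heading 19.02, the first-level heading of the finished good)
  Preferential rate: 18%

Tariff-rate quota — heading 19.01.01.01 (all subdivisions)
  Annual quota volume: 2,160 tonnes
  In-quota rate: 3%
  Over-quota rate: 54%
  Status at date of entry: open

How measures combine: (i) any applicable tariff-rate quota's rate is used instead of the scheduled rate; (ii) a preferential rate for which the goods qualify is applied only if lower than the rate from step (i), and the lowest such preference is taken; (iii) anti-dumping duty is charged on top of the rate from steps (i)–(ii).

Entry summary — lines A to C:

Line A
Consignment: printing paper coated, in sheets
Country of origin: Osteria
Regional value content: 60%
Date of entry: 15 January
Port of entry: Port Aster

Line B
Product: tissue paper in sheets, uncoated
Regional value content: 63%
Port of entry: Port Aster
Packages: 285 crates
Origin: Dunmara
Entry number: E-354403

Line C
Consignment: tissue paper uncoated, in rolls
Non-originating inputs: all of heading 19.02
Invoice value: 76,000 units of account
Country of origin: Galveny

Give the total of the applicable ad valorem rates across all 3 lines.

40%

Line A: printing paper → 19.04; coated → 19.04.01; in sheets → 19.04.01.01. Scheduled 27%. Osteria agreement on 19.01: 19.04.01.01 not covered. → 27%.
Line B: tissue paper → 19.01; uncoated → 19.01.01; in sheets → 19.01.01.02. Scheduled 10%. Dunmara agreement on 19.01.01: RVC ≥ 45% → 15% available; preference 15% not lower than 10% → no reduction. → 10%.
Line C: tissue paper → 19.01; uncoated → 19.01.01; in rolls → 19.01.01.01. Scheduled 30%. quota on 19.01.01.01 open → in-quota 3%; Galveny agreement on 19.02: 19.01.01.01 not covered. → 3%.
Sum: 27% + 10% + 3% = 40%.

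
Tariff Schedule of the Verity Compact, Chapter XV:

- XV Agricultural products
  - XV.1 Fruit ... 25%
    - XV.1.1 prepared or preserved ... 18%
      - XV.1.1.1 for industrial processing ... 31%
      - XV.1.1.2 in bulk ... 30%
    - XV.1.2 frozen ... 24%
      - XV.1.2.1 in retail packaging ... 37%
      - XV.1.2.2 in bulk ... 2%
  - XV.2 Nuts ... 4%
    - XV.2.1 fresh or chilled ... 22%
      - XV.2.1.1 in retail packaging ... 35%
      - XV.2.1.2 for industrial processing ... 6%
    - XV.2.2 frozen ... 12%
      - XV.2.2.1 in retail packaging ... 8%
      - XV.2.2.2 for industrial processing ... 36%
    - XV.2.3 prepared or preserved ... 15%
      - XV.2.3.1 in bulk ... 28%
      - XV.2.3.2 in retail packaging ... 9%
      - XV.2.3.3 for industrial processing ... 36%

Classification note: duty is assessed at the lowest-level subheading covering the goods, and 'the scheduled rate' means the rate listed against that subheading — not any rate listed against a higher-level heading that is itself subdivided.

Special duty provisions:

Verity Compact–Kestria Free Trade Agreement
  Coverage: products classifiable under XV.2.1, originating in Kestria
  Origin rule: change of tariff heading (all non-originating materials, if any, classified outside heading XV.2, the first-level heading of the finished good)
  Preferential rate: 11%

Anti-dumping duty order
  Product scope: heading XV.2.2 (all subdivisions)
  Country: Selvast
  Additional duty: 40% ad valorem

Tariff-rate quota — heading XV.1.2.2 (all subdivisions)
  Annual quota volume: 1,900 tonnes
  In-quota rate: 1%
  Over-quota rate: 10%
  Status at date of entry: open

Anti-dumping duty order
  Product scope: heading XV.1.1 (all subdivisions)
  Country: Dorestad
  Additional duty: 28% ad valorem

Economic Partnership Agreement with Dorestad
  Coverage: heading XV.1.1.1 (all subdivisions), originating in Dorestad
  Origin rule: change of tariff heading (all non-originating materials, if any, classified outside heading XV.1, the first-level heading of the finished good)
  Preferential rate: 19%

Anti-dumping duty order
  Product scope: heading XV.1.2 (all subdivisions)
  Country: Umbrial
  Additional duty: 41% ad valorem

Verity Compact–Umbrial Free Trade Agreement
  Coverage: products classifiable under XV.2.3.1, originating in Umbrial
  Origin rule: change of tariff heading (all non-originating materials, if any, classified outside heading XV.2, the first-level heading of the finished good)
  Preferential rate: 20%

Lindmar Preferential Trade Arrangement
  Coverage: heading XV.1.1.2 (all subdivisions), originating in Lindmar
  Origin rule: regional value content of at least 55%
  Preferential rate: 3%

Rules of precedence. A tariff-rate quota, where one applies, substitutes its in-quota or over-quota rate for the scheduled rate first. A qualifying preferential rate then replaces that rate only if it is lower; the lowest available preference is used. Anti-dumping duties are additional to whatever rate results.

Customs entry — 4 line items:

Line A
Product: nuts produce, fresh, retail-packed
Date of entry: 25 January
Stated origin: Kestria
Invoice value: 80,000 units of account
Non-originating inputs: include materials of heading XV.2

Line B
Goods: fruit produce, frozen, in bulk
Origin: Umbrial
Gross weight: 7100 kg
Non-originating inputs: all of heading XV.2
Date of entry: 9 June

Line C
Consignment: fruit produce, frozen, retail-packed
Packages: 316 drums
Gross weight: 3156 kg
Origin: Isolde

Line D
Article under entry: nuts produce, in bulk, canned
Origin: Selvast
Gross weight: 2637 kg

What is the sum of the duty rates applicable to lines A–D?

142%

Line A: nuts → XV.2; fresh → XV.2.1; retail-packed → XV.2.1.1. Scheduled 35%. Kestria agreement on XV.2.1: CTH not met. → 35%.
Line B: fruit → XV.1; frozen → XV.1.2; in bulk → XV.1.2.2. Scheduled 2%. quota on XV.1.2.2 open → in-quota 1%; Umbrial agreement on XV.2.3.1: XV.1.2.2 not covered; anti-dumping (Umbrial, XV.1.2): +41%; total 1% + 41% = 42%. → 42%.
Line C: fruit → XV.1; frozen → XV.1.2; retail-packed → XV.1.2.1. Scheduled 37%. No special measure applies. → 37%.
Line D: nuts → XV.2; canned → XV.2.3; in bulk → XV.2.3.1. Scheduled 28%. No special measure applies. → 28%.
Sum: 35% + 42% + 37% + 28% = 142%.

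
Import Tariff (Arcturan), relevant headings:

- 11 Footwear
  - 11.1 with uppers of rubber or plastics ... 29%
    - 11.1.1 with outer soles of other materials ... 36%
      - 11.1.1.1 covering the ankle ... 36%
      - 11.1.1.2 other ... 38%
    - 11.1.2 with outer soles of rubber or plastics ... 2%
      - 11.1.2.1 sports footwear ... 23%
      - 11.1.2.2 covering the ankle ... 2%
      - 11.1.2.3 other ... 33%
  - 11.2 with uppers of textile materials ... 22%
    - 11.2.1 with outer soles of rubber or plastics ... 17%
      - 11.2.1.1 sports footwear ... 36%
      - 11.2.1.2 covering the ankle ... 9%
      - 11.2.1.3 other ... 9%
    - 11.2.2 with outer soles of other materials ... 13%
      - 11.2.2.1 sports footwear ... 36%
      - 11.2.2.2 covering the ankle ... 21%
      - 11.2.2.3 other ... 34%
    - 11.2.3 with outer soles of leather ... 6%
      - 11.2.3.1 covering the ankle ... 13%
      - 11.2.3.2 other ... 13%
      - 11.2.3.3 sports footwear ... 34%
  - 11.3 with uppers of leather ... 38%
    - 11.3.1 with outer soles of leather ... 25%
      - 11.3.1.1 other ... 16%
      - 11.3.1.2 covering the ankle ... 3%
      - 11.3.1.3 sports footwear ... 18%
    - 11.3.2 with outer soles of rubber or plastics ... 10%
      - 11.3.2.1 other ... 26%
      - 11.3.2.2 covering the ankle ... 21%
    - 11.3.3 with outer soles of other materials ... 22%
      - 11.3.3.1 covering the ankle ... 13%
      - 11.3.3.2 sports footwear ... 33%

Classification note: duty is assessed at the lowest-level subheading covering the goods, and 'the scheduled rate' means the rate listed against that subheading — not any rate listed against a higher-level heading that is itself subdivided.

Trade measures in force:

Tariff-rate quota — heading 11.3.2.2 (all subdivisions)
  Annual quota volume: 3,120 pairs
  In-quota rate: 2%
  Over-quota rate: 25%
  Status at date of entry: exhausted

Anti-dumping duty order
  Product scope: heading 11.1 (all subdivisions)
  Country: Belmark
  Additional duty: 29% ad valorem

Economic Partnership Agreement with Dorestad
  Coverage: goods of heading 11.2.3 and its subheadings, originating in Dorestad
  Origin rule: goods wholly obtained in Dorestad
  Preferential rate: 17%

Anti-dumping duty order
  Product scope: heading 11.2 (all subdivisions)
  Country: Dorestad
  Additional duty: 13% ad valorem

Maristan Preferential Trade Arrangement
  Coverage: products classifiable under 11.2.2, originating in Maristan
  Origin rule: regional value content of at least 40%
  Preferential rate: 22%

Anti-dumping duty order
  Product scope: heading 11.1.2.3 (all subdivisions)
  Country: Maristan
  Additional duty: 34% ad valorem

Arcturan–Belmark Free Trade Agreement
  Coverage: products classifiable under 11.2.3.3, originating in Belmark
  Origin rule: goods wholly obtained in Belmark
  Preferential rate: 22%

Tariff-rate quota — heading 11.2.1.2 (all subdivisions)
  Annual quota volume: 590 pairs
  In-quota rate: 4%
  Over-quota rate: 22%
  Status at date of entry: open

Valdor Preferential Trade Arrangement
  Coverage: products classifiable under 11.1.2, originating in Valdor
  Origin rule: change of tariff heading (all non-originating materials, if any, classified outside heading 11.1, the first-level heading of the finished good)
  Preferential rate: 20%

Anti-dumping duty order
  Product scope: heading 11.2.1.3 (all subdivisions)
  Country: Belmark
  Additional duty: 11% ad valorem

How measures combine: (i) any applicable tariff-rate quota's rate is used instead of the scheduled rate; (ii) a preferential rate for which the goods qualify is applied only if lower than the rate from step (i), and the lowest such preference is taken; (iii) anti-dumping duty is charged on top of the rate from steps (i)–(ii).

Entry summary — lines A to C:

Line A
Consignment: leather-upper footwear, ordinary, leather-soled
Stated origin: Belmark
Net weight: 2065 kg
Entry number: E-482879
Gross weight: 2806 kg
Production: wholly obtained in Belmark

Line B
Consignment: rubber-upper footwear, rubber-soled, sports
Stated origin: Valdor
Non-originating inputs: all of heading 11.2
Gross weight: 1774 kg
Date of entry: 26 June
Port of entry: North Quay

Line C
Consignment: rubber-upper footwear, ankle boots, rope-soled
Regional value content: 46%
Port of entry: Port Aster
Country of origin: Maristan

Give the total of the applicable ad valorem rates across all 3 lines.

Line A: leather-upper → 11.3; leather-soled → 11.3.1; ordinary → 11.3.1.1. Scheduled 16%. Belmark agreement on 11.2.3.3: 11.3.1.1 not covered. → 16%.
Line B: rubber-upper → 11.1; rubber-soled → 11.1.2; sports → 11.1.2.1. Scheduled 23%. Valdor agreement on 11.1.2: CTH met → 20% available; preferential 20%. → 20%.
Line C: rubber-upper → 11.1; rope-soled → 11.1.1; ankle boots → 11.1.1.1. Scheduled 36%. Maristan agreement on 11.2.2: 11.1.1.1 not covered. → 36%.
Sum: 16% + 20% + 36% = 72%.

72%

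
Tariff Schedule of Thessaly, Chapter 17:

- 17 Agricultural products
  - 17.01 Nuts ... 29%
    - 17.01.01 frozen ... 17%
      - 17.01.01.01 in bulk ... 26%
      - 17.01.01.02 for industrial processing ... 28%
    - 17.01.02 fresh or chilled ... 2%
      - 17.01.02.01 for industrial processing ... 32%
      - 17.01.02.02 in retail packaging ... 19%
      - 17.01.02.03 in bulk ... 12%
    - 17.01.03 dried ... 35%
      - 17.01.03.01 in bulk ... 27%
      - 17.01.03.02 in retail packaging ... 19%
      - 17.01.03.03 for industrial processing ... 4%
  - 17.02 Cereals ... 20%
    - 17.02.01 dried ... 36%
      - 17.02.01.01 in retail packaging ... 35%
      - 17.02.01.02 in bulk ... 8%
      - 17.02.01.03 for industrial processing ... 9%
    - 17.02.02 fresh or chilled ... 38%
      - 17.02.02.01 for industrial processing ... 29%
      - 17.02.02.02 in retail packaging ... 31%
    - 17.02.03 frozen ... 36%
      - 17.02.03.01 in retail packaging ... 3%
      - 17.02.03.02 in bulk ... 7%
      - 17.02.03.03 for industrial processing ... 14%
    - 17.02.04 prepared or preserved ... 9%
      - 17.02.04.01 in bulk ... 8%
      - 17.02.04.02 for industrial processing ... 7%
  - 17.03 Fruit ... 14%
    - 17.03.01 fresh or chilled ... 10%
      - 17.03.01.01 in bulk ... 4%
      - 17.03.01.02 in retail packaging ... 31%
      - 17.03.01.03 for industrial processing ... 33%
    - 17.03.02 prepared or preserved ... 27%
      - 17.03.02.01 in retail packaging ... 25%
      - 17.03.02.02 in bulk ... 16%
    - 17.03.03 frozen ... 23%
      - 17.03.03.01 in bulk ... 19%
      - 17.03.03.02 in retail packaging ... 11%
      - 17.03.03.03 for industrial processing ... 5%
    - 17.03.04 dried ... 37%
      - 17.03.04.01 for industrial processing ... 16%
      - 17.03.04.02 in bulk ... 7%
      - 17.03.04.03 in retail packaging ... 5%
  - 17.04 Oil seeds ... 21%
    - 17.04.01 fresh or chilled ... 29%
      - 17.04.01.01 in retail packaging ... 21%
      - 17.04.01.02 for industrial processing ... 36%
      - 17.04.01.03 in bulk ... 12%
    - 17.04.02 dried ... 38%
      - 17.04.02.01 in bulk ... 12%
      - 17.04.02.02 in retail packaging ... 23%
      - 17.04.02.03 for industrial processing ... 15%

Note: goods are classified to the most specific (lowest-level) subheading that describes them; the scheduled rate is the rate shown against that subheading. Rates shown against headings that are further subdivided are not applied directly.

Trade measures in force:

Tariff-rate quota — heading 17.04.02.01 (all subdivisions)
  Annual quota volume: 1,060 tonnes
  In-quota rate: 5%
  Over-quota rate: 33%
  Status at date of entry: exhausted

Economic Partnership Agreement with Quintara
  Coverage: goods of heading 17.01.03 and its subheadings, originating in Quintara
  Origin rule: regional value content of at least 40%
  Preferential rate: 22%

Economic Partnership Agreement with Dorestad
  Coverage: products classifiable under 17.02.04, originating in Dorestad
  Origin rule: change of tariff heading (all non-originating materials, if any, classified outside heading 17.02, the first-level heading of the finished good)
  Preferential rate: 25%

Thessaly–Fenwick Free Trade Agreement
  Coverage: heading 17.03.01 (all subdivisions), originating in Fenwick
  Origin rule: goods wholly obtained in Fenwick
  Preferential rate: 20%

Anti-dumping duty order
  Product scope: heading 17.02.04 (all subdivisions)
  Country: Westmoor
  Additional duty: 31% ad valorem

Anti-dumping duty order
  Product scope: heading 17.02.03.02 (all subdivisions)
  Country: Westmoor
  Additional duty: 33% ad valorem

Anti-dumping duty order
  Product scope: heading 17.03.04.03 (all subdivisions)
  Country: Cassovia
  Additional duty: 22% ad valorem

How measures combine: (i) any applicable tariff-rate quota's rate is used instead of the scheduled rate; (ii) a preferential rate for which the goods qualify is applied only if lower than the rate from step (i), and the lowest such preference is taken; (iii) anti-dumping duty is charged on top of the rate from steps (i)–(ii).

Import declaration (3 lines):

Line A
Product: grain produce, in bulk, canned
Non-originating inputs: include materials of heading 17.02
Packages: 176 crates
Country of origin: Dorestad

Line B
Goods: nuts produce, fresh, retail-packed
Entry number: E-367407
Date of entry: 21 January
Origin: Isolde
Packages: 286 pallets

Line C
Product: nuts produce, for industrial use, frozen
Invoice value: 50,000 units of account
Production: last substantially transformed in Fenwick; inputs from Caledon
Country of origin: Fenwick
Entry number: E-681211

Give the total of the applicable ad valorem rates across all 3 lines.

55%

Line A: grain → 17.02; canned → 17.02.04; in bulk → 17.02.04.01. Scheduled 8%. Dorestad agreement on 17.02.04: CTH not met. → 8%.
Line B: nuts → 17.01; fresh → 17.01.02; retail-packed → 17.01.02.02. Scheduled 19%. No special measure applies. → 19%.
Line C: nuts → 17.01; frozen → 17.01.01; for industrial use → 17.01.01.02. Scheduled 28%. Fenwick agreement on 17.03.01: 17.01.01.02 not covered. → 28%.
Sum: 8% + 19% + 28% = 55%.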